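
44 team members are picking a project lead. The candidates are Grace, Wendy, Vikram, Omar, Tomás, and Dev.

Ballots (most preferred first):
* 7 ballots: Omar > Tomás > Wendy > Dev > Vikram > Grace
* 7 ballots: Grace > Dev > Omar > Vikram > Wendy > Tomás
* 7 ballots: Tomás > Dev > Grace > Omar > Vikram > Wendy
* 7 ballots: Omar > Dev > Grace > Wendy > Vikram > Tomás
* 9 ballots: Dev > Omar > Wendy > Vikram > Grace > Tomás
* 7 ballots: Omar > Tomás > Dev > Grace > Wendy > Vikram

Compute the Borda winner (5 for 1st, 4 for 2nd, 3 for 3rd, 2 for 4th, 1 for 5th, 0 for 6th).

Grace: 7×0 + 7×5 + 7×3 + 7×3 + 9×1 + 7×2 = 100
Wendy: 7×3 + 7×1 + 7×0 + 7×2 + 9×3 + 7×1 = 76
Vikram: 7×1 + 7×2 + 7×1 + 7×1 + 9×2 + 7×0 = 53
Omar: 7×5 + 7×3 + 7×2 + 7×5 + 9×4 + 7×5 = 176
Tomás: 7×4 + 7×0 + 7×5 + 7×0 + 9×0 + 7×4 = 91
Dev: 7×2 + 7×4 + 7×4 + 7×4 + 9×5 + 7×3 = 164

Omar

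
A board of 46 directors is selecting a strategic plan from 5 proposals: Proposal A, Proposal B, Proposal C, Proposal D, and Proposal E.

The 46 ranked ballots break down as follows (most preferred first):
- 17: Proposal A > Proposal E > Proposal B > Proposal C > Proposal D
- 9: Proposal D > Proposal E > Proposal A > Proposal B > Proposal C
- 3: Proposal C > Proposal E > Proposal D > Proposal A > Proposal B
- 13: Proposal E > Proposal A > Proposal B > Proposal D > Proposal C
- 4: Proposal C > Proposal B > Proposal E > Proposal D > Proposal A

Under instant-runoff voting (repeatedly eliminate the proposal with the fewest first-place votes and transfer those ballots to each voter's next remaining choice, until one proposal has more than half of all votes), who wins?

Proposal E

Round 1: Proposal A 17, Proposal B 0, Proposal C 7, Proposal D 9, Proposal E 13. Proposal B eliminated.
Round 2: Proposal A 17, Proposal C 7, Proposal D 9, Proposal E 13. Proposal C eliminated.
Round 3: Proposal A 17, Proposal D 9, Proposal E 20. Proposal D eliminated.
Round 4: Proposal A 17, Proposal E 29. Proposal E has a majority (≥24).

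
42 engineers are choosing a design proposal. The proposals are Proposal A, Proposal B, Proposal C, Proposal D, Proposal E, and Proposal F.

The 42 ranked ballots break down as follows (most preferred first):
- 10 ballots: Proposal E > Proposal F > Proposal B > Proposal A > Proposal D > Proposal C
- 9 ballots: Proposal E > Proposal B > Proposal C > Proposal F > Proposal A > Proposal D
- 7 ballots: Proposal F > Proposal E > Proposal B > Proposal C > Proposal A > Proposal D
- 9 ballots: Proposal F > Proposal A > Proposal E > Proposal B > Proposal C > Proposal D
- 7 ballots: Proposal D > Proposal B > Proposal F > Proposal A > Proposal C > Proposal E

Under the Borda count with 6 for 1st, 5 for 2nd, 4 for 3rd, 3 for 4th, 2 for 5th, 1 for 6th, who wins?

Proposal A: 10×3 + 9×2 + 7×2 + 9×5 + 7×3 = 128
Proposal B: 10×4 + 9×5 + 7×4 + 9×3 + 7×5 = 175
Proposal C: 10×1 + 9×4 + 7×3 + 9×2 + 7×2 = 99
Proposal D: 10×2 + 9×1 + 7×1 + 9×1 + 7×6 = 87
Proposal E: 10×6 + 9×6 + 7×5 + 9×4 + 7×1 = 192
Proposal F: 10×5 + 9×3 + 7×6 + 9×6 + 7×4 = 201

Proposal F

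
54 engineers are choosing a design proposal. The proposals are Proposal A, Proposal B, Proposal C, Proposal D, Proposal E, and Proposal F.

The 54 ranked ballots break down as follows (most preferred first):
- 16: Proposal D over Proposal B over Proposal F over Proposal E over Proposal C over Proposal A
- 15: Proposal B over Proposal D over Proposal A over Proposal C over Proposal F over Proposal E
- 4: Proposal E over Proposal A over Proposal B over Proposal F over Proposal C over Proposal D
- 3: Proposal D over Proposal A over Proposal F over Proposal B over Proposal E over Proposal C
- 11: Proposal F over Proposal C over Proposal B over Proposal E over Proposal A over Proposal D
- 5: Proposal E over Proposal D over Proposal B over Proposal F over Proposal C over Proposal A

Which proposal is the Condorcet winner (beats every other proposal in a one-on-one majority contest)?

Proposal B vs Proposal A: 47–7
Proposal B vs Proposal C: 43–11
Proposal B vs Proposal D: 30–24
Proposal B vs Proposal E: 45–9
Proposal B vs Proposal F: 40–14
Proposal B beats every other proposal.

Proposal B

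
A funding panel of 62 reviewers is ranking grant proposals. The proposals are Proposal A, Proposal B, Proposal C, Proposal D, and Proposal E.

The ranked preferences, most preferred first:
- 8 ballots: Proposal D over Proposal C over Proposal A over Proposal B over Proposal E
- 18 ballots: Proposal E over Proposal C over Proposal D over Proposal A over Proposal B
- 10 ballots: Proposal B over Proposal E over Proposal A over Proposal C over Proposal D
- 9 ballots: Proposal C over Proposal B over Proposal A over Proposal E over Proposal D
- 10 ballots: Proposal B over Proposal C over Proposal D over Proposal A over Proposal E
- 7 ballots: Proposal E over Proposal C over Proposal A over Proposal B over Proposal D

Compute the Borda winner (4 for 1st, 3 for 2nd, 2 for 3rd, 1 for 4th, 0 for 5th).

Proposal C

Proposal A: 8×2 + 18×1 + 10×2 + 9×2 + 10×1 + 7×2 = 96
Proposal B: 8×1 + 18×0 + 10×4 + 9×3 + 10×4 + 7×1 = 122
Proposal C: 8×3 + 18×3 + 10×1 + 9×4 + 10×3 + 7×3 = 175
Proposal D: 8×4 + 18×2 + 10×0 + 9×0 + 10×2 + 7×0 = 88
Proposal E: 8×0 + 18×4 + 10×3 + 9×1 + 10×0 + 7×4 = 139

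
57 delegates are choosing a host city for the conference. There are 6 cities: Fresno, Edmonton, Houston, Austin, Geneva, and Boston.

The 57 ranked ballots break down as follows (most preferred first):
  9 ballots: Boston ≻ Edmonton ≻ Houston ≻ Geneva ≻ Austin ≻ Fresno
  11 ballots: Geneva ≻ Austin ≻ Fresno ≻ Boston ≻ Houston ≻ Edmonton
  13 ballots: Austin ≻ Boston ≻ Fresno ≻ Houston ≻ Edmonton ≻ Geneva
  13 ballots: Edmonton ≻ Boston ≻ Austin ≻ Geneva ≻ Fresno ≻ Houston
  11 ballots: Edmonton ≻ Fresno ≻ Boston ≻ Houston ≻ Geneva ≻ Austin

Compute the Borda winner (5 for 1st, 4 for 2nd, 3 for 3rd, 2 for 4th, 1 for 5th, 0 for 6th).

Boston

Fresno: 9×0 + 11×3 + 13×3 + 13×1 + 11×4 = 129
Edmonton: 9×4 + 11×0 + 13×1 + 13×5 + 11×5 = 169
Houston: 9×3 + 11×1 + 13×2 + 13×0 + 11×2 = 86
Austin: 9×1 + 11×4 + 13×5 + 13×3 + 11×0 = 157
Geneva: 9×2 + 11×5 + 13×0 + 13×2 + 11×1 = 110
Boston: 9×5 + 11×2 + 13×4 + 13×4 + 11×3 = 204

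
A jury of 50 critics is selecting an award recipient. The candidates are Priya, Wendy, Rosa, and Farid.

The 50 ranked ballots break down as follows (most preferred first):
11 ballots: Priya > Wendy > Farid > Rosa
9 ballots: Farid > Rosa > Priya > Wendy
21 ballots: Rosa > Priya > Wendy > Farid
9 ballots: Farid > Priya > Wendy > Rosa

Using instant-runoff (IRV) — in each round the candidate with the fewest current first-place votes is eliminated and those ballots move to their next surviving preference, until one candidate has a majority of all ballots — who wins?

Farid

Round 1: Priya 11, Wendy 0, Rosa 21, Farid 18. Wendy eliminated.
Round 2: Priya 11, Rosa 21, Farid 18. Priya eliminated.
Round 3: Rosa 21, Farid 29. Farid has a majority (≥26).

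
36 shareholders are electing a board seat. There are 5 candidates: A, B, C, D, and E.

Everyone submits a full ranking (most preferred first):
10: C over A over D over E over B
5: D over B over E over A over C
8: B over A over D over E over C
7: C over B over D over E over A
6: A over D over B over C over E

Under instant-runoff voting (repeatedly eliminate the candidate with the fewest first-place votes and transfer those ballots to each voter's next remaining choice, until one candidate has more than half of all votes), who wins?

Round 1: A 6, B 8, C 17, D 5, E 0. E eliminated.
Round 2: A 6, B 8, C 17, D 5. D eliminated.
Round 3: A 6, B 13, C 17. A eliminated.
Round 4: B 19, C 17. B has a majority (≥19).

B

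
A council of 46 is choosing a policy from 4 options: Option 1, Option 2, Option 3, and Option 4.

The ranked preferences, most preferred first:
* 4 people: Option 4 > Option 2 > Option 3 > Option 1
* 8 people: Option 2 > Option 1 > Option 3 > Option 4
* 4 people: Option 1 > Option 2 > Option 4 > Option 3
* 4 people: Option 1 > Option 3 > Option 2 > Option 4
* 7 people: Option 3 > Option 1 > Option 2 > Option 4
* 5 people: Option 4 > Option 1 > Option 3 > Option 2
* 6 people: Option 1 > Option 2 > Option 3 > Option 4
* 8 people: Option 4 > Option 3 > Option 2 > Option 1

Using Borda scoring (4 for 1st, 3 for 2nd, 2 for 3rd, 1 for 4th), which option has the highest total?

Option 1: 4×1 + 8×3 + 4×4 + 4×4 + 7×3 + 5×3 + 6×4 + 8×1 = 128
Option 2: 4×3 + 8×4 + 4×3 + 4×2 + 7×2 + 5×1 + 6×3 + 8×2 = 117
Option 3: 4×2 + 8×2 + 4×1 + 4×3 + 7×4 + 5×2 + 6×2 + 8×3 = 114
Option 4: 4×4 + 8×1 + 4×2 + 4×1 + 7×1 + 5×4 + 6×1 + 8×4 = 101

Option 1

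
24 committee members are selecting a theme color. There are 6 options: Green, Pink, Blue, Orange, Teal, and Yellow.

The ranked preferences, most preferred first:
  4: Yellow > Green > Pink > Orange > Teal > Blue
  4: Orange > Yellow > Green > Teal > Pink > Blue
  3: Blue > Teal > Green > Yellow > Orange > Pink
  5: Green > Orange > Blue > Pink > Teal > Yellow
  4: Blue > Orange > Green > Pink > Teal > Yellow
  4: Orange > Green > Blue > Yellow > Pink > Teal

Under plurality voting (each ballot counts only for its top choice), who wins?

Orange

First-place votes: Green 5, Pink 0, Blue 7, Orange 8, Teal 0, Yellow 4.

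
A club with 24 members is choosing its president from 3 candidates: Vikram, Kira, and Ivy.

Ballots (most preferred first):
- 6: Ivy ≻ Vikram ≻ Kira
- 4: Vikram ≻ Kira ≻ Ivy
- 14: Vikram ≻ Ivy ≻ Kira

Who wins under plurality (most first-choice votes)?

Vikram

First-place votes: Vikram 18, Kira 0, Ivy 6.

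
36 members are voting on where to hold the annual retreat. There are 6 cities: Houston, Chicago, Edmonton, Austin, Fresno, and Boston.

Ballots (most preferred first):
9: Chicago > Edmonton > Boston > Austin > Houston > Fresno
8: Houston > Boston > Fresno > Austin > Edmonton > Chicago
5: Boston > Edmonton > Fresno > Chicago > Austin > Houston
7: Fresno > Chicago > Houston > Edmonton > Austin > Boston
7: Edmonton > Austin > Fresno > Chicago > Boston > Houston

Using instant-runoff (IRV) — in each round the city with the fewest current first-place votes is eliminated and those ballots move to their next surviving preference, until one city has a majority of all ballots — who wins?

Round 1: Houston 8, Chicago 9, Edmonton 7, Austin 0, Fresno 7, Boston 5. Austin eliminated.
Round 2: Houston 8, Chicago 9, Edmonton 7, Fresno 7, Boston 5. Boston eliminated.
Round 3: Houston 8, Chicago 9, Edmonton 12, Fresno 7. Fresno eliminated.
Round 4: Houston 8, Chicago 16, Edmonton 12. Houston eliminated.
Round 5: Chicago 16, Edmonton 20. Edmonton has a majority (≥19).

Edmonton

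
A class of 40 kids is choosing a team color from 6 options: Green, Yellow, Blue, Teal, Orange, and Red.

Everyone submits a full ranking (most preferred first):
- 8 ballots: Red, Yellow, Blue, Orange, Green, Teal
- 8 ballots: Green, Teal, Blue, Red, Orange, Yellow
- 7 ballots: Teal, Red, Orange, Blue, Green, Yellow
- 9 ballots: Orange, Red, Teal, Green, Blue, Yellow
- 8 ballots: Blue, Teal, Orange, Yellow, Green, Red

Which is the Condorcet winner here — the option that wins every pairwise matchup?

Teal

Teal vs Green: 24–16
Teal vs Yellow: 32–8
Teal vs Blue: 24–16
Teal vs Orange: 23–17
Teal vs Red: 23–17
Teal beats every other option.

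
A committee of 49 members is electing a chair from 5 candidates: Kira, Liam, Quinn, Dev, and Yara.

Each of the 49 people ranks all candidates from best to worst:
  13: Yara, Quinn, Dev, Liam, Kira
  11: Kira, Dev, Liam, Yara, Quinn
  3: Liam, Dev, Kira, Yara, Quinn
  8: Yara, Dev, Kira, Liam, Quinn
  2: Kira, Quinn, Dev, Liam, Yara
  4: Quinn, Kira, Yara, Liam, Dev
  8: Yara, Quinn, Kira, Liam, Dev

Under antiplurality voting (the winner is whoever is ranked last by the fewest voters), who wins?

Last-place votes: Kira 13, Liam 0, Quinn 22, Dev 12, Yara 2.

Liam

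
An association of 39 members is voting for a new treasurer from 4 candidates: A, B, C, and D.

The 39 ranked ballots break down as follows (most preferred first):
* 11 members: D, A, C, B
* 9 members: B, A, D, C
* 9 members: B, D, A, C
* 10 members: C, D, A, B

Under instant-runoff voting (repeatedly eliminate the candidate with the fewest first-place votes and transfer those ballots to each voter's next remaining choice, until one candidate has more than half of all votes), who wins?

Round 1: A 0, B 18, C 10, D 11. A eliminated.
Round 2: B 18, C 10, D 11. C eliminated.
Round 3: B 18, D 21. D has a majority (≥20).

D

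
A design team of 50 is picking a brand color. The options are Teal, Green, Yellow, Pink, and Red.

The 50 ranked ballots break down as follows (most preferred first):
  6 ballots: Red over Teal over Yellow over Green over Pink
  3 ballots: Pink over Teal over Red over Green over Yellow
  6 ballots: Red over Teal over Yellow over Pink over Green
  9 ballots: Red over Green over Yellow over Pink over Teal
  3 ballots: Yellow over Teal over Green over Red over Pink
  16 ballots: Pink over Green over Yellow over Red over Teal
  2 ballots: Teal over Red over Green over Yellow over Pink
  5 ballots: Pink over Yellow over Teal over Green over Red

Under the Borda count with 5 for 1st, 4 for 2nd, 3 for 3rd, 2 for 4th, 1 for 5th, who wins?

Red

Teal: 6×4 + 3×4 + 6×4 + 9×1 + 3×4 + 16×1 + 2×5 + 5×3 = 122
Green: 6×2 + 3×2 + 6×1 + 9×4 + 3×3 + 16×4 + 2×3 + 5×2 = 149
Yellow: 6×3 + 3×1 + 6×3 + 9×3 + 3×5 + 16×3 + 2×2 + 5×4 = 153
Pink: 6×1 + 3×5 + 6×2 + 9×2 + 3×1 + 16×5 + 2×1 + 5×5 = 161
Red: 6×5 + 3×3 + 6×5 + 9×5 + 3×2 + 16×2 + 2×4 + 5×1 = 165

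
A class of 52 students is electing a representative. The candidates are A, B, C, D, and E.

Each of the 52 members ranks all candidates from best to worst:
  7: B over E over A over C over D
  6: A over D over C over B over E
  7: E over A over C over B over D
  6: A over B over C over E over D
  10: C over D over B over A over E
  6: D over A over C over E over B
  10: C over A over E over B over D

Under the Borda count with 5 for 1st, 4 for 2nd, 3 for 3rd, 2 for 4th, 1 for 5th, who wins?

A: 7×3 + 6×5 + 7×4 + 6×5 + 10×2 + 6×4 + 10×4 = 193
B: 7×5 + 6×2 + 7×2 + 6×4 + 10×3 + 6×1 + 10×2 = 141
C: 7×2 + 6×3 + 7×3 + 6×3 + 10×5 + 6×3 + 10×5 = 189
D: 7×1 + 6×4 + 7×1 + 6×1 + 10×4 + 6×5 + 10×1 = 124
E: 7×4 + 6×1 + 7×5 + 6×2 + 10×1 + 6×2 + 10×3 = 133

A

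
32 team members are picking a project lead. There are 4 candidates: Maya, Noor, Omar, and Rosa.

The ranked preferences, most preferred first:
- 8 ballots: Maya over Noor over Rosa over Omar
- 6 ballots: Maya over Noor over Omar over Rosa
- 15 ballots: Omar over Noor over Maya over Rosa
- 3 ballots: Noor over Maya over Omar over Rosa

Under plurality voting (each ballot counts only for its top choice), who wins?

Omar

First-place votes: Maya 14, Noor 3, Omar 15, Rosa 0.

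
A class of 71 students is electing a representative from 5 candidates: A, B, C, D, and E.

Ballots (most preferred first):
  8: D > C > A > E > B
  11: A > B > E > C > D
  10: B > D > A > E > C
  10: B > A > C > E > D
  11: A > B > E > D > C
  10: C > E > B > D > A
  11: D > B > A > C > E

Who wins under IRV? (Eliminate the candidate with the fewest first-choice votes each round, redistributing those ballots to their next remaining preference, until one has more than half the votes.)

B

Round 1: A 22, B 20, C 10, D 19, E 0. E eliminated.
Round 2: A 22, B 20, C 10, D 19. C eliminated.
Round 3: A 22, B 30, D 19. D eliminated.
Round 4: A 30, B 41. B has a majority (≥36).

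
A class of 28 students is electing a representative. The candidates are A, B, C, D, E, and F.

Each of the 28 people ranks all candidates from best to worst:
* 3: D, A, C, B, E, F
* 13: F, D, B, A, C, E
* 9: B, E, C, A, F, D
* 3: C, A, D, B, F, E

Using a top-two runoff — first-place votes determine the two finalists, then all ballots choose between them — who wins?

B

Round 1 first-place votes: A 0, B 9, C 3, D 3, E 0, F 13. F and B advance.
Runoff: F is ranked above B on 13 ballots, B above F on 15.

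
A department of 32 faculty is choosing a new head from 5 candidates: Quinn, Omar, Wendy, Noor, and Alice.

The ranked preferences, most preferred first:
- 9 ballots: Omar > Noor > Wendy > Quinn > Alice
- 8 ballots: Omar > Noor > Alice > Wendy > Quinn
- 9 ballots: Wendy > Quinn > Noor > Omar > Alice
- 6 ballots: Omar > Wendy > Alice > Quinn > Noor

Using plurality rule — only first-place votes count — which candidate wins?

Omar

First-place votes: Quinn 0, Omar 23, Wendy 9, Noor 0, Alice 0.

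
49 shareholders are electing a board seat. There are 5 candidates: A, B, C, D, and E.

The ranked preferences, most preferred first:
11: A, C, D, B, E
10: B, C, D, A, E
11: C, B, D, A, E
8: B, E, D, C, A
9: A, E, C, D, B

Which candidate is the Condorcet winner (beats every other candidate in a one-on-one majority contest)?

C

C vs A: 29–20
C vs B: 31–18
C vs D: 41–8
C vs E: 32–17
C beats every other candidate.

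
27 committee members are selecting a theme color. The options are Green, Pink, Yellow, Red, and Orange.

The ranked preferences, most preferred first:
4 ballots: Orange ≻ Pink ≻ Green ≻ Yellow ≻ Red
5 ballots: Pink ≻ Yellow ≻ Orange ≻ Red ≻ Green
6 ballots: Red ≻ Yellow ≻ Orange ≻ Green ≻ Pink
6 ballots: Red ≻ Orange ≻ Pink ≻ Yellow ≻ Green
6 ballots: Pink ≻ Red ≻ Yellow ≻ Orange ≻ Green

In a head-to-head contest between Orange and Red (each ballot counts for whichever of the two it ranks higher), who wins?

Orange is ranked above Red on 9 ballots; Red above Orange on 18.

Red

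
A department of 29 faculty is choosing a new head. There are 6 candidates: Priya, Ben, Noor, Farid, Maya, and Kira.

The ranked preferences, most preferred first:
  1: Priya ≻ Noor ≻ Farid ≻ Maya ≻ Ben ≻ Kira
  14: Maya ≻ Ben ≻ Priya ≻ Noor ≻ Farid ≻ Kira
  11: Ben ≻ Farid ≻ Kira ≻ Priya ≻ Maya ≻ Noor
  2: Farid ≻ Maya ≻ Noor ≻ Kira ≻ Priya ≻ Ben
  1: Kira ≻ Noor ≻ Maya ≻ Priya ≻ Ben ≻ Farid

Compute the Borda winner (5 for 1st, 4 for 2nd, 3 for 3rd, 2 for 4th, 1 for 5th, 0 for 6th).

Priya: 1×5 + 14×3 + 11×2 + 2×1 + 1×2 = 73
Ben: 1×1 + 14×4 + 11×5 + 2×0 + 1×1 = 113
Noor: 1×4 + 14×2 + 11×0 + 2×3 + 1×4 = 42
Farid: 1×3 + 14×1 + 11×4 + 2×5 + 1×0 = 71
Maya: 1×2 + 14×5 + 11×1 + 2×4 + 1×3 = 94
Kira: 1×0 + 14×0 + 11×3 + 2×2 + 1×5 = 42

Ben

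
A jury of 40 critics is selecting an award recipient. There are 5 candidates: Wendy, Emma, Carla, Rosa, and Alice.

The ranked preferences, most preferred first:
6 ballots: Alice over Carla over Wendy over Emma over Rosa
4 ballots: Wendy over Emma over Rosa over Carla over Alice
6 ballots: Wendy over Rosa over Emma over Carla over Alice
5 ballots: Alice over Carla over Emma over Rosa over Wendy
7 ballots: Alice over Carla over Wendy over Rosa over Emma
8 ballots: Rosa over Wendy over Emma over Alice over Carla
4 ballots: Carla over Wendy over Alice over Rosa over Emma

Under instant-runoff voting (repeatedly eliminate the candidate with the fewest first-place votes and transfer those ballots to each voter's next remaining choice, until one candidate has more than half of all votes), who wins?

Round 1: Wendy 10, Emma 0, Carla 4, Rosa 8, Alice 18. Emma eliminated.
Round 2: Wendy 10, Carla 4, Rosa 8, Alice 18. Carla eliminated.
Round 3: Wendy 14, Rosa 8, Alice 18. Rosa eliminated.
Round 4: Wendy 22, Alice 18. Wendy has a majority (≥21).

Wendy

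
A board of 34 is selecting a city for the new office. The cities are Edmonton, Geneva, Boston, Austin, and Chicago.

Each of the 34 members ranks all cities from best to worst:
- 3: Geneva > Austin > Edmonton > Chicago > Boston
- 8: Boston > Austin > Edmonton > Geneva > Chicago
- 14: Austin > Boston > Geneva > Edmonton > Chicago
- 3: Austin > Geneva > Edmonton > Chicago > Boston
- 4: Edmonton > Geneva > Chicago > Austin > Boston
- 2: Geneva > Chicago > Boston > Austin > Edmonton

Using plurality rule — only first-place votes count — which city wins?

Austin

First-place votes: Edmonton 4, Geneva 5, Boston 8, Austin 17, Chicago 0.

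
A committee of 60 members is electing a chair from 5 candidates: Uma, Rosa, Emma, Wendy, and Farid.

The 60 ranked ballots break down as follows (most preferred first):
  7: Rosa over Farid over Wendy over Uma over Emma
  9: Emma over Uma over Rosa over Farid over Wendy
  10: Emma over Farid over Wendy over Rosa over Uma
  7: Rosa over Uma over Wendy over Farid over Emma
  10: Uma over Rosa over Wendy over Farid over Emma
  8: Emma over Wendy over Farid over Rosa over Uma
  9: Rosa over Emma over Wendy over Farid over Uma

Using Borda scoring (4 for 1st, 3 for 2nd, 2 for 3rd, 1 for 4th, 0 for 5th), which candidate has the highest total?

Rosa

Uma: 7×1 + 9×3 + 10×0 + 7×3 + 10×4 + 8×0 + 9×0 = 95
Rosa: 7×4 + 9×2 + 10×1 + 7×4 + 10×3 + 8×1 + 9×4 = 158
Emma: 7×0 + 9×4 + 10×4 + 7×0 + 10×0 + 8×4 + 9×3 = 135
Wendy: 7×2 + 9×0 + 10×2 + 7×2 + 10×2 + 8×3 + 9×2 = 110
Farid: 7×3 + 9×1 + 10×3 + 7×1 + 10×1 + 8×2 + 9×1 = 102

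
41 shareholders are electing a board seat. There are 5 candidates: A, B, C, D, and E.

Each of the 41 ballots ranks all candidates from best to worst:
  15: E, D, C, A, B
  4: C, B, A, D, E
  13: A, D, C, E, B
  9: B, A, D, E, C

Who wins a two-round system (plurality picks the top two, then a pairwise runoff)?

Round 1 first-place votes: A 13, B 9, C 4, D 0, E 15. E and A advance.
Runoff: E is ranked above A on 15 ballots, A above E on 26.

A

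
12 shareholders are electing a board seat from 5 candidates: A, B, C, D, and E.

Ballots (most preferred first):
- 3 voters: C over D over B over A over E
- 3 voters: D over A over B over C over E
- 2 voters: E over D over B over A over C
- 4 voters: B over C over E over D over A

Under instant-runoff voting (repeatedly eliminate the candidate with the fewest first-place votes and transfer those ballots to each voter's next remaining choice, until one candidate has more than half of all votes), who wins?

Round 1: A 0, B 4, C 3, D 3, E 2. A eliminated.
Round 2: B 4, C 3, D 3, E 2. E eliminated.
Round 3: B 4, C 3, D 5. C eliminated.
Round 4: B 4, D 8. D has a majority (≥7).

D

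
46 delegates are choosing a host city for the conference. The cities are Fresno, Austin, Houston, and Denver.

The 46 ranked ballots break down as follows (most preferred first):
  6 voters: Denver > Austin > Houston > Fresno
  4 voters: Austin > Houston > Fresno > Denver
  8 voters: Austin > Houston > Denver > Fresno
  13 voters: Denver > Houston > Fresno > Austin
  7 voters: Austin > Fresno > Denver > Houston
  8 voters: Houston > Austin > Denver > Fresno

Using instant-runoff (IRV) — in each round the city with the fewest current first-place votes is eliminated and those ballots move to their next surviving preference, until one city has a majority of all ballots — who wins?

Round 1: Fresno 0, Austin 19, Houston 8, Denver 19. Fresno eliminated.
Round 2: Austin 19, Houston 8, Denver 19. Houston eliminated.
Round 3: Austin 27, Denver 19. Austin has a majority (≥24).

Austin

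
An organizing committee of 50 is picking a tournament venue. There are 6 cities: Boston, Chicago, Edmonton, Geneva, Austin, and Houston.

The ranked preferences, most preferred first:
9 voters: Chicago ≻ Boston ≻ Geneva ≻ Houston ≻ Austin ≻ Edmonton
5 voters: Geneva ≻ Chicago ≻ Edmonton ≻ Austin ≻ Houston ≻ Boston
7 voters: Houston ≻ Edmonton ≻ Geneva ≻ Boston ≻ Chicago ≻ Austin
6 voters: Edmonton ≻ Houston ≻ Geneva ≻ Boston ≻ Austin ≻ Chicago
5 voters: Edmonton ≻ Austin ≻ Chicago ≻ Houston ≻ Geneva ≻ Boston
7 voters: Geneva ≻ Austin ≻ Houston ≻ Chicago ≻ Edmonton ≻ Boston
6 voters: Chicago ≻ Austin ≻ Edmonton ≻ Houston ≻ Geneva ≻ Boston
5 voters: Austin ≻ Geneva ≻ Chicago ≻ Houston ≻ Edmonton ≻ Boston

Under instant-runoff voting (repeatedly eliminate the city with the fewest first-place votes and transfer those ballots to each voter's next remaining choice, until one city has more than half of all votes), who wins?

Round 1: Boston 0, Chicago 15, Edmonton 11, Geneva 12, Austin 5, Houston 7. Boston eliminated.
Round 2: Chicago 15, Edmonton 11, Geneva 12, Austin 5, Houston 7. Austin eliminated.
Round 3: Chicago 15, Edmonton 11, Geneva 17, Houston 7. Houston eliminated.
Round 4: Chicago 15, Edmonton 18, Geneva 17. Chicago eliminated.
Round 5: Edmonton 24, Geneva 26. Geneva has a majority (≥26).

Geneva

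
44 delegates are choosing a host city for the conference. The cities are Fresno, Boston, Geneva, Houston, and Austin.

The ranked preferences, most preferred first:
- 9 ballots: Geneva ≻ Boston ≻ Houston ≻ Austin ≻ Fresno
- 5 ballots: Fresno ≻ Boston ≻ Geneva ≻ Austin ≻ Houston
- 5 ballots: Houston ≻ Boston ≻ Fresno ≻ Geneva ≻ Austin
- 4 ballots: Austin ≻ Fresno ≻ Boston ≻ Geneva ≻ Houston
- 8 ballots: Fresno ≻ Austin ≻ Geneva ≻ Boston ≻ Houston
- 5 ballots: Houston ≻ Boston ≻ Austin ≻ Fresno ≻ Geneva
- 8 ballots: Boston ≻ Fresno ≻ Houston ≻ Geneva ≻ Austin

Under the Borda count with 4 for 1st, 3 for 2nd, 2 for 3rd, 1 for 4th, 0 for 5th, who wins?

Fresno: 9×0 + 5×4 + 5×2 + 4×3 + 8×4 + 5×1 + 8×3 = 103
Boston: 9×3 + 5×3 + 5×3 + 4×2 + 8×1 + 5×3 + 8×4 = 120
Geneva: 9×4 + 5×2 + 5×1 + 4×1 + 8×2 + 5×0 + 8×1 = 79
Houston: 9×2 + 5×0 + 5×4 + 4×0 + 8×0 + 5×4 + 8×2 = 74
Austin: 9×1 + 5×1 + 5×0 + 4×4 + 8×3 + 5×2 + 8×0 = 64

Boston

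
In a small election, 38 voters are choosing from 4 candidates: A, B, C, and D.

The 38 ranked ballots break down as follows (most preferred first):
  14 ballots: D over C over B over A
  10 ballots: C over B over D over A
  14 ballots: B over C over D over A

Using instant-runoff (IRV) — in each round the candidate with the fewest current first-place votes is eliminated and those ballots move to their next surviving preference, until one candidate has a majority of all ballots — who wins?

Round 1: A 0, B 14, C 10, D 14. A eliminated.
Round 2: B 14, C 10, D 14. C eliminated.
Round 3: B 24, D 14. B has a majority (≥20).

B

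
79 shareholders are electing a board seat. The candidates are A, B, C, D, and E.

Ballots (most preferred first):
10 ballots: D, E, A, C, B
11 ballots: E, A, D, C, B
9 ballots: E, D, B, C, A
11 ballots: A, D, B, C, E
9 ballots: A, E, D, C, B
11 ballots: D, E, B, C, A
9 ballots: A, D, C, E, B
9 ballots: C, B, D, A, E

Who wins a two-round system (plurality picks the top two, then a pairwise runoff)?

A

Round 1 first-place votes: A 29, B 0, C 9, D 21, E 20. A and D advance.
Runoff: A is ranked above D on 40 ballots, D above A on 39.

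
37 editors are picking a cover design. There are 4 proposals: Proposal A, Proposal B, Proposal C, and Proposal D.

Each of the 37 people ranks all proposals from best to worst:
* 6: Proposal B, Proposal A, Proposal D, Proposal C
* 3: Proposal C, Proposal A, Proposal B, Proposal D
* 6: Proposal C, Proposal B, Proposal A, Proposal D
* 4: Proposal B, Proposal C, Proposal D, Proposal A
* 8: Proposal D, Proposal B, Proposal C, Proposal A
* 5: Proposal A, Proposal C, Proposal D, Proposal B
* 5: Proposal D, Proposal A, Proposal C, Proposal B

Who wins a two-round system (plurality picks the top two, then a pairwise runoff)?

Proposal B

Round 1 first-place votes: Proposal A 5, Proposal B 10, Proposal C 9, Proposal D 13. Proposal D and Proposal B advance.
Runoff: Proposal D is ranked above Proposal B on 18 ballots, Proposal B above Proposal D on 19.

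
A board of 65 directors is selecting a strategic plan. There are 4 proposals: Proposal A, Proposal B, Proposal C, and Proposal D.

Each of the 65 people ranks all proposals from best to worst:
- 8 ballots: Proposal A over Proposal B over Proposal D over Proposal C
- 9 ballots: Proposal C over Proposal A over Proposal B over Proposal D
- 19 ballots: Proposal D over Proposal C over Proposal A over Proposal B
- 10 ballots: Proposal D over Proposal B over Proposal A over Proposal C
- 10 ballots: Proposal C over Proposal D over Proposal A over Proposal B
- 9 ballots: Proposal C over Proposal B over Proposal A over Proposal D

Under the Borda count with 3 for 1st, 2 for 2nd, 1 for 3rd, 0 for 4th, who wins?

Proposal C

Proposal A: 8×3 + 9×2 + 19×1 + 10×1 + 10×1 + 9×1 = 90
Proposal B: 8×2 + 9×1 + 19×0 + 10×2 + 10×0 + 9×2 = 63
Proposal C: 8×0 + 9×3 + 19×2 + 10×0 + 10×3 + 9×3 = 122
Proposal D: 8×1 + 9×0 + 19×3 + 10×3 + 10×2 + 9×0 = 115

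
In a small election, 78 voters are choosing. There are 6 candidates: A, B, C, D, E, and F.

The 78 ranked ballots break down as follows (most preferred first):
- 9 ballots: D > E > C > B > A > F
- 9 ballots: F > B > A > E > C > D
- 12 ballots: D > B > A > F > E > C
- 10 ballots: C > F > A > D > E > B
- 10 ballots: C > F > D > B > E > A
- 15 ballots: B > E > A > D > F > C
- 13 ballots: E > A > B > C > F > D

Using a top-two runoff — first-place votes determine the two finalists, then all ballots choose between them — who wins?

C

Round 1 first-place votes: A 0, B 15, C 20, D 21, E 13, F 9. D and C advance.
Runoff: D is ranked above C on 36 ballots, C above D on 42.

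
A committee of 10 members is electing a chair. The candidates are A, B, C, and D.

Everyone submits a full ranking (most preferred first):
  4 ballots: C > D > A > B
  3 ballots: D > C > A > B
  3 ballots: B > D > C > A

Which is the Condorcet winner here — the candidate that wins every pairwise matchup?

D

D vs A: 10–0
D vs B: 7–3
D vs C: 6–4
D beats every other candidate.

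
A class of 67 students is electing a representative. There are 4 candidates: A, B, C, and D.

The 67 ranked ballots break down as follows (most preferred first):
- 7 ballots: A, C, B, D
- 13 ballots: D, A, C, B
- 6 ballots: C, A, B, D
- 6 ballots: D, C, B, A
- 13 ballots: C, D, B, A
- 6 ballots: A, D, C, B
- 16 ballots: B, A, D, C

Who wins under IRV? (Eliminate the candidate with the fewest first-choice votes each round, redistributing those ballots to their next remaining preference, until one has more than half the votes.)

D

Round 1: A 13, B 16, C 19, D 19. A eliminated.
Round 2: B 16, C 26, D 25. B eliminated.
Round 3: C 26, D 41. D has a majority (≥34).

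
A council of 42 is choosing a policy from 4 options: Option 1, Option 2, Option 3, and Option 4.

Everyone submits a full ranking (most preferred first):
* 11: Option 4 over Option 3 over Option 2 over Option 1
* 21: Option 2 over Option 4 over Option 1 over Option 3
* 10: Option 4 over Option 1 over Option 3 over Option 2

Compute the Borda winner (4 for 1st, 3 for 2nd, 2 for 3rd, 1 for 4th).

Option 4

Option 1: 11×1 + 21×2 + 10×3 = 83
Option 2: 11×2 + 21×4 + 10×1 = 116
Option 3: 11×3 + 21×1 + 10×2 = 74
Option 4: 11×4 + 21×3 + 10×4 = 147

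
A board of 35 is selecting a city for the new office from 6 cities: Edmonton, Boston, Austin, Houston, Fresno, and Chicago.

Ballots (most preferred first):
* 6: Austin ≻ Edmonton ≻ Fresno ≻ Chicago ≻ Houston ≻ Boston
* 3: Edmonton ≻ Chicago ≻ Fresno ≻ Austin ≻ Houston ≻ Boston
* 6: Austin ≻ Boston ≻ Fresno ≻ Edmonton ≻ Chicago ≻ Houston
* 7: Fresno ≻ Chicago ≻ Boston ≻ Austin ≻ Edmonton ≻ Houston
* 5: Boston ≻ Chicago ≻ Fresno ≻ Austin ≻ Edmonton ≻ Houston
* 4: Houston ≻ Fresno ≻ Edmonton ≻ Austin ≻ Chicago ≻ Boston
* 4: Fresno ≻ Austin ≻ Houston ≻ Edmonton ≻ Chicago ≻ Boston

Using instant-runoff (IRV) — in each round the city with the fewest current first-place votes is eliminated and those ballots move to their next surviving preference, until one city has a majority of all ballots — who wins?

Fresno

Round 1: Edmonton 3, Boston 5, Austin 12, Houston 4, Fresno 11, Chicago 0. Chicago eliminated.
Round 2: Edmonton 3, Boston 5, Austin 12, Houston 4, Fresno 11. Edmonton eliminated.
Round 3: Boston 5, Austin 12, Houston 4, Fresno 14. Houston eliminated.
Round 4: Boston 5, Austin 12, Fresno 18. Fresno has a majority (≥18).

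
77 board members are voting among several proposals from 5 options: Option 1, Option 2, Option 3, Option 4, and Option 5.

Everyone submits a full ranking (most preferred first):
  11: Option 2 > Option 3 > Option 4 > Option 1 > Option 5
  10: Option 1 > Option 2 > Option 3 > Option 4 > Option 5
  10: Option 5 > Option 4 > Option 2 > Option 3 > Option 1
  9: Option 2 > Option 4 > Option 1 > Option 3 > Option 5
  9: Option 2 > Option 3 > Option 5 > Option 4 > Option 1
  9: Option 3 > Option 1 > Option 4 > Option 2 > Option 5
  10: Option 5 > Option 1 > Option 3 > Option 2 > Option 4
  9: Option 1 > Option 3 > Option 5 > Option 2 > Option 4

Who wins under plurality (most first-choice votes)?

Option 2

First-place votes: Option 1 19, Option 2 29, Option 3 9, Option 4 0, Option 5 20.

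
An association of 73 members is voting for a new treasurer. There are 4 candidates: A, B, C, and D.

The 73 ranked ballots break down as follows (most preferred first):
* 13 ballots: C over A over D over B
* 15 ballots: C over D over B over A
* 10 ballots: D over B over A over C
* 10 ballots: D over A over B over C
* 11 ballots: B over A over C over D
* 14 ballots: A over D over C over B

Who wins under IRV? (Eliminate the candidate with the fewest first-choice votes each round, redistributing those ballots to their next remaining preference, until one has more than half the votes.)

Round 1: A 14, B 11, C 28, D 20. B eliminated.
Round 2: A 25, C 28, D 20. D eliminated.
Round 3: A 45, C 28. A has a majority (≥37).

A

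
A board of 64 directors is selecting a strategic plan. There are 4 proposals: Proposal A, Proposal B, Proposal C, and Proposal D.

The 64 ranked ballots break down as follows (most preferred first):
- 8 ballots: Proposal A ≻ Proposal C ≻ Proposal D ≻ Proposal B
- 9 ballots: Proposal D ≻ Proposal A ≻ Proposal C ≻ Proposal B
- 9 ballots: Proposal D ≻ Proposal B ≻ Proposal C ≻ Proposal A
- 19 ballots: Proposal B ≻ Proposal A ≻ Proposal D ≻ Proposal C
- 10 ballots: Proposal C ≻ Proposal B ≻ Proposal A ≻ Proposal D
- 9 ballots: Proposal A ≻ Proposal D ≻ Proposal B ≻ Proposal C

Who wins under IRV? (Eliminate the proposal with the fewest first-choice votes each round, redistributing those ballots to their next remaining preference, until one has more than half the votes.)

Proposal D

Round 1: Proposal A 17, Proposal B 19, Proposal C 10, Proposal D 18. Proposal C eliminated.
Round 2: Proposal A 17, Proposal B 29, Proposal D 18. Proposal A eliminated.
Round 3: Proposal B 29, Proposal D 35. Proposal D has a majority (≥33).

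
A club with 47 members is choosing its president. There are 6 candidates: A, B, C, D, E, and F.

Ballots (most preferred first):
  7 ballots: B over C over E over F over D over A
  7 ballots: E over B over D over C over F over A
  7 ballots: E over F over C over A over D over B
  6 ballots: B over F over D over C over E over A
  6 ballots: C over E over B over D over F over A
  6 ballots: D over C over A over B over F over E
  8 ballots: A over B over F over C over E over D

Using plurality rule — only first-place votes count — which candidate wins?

First-place votes: A 8, B 13, C 6, D 6, E 14, F 0.

E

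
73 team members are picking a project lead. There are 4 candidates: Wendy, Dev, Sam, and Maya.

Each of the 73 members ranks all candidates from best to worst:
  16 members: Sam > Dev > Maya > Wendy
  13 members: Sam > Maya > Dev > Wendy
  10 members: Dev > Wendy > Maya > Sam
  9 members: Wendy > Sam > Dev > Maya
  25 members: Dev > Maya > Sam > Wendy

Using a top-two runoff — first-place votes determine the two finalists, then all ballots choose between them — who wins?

Round 1 first-place votes: Wendy 9, Dev 35, Sam 29, Maya 0. Dev and Sam advance.
Runoff: Dev is ranked above Sam on 35 ballots, Sam above Dev on 38.

Sam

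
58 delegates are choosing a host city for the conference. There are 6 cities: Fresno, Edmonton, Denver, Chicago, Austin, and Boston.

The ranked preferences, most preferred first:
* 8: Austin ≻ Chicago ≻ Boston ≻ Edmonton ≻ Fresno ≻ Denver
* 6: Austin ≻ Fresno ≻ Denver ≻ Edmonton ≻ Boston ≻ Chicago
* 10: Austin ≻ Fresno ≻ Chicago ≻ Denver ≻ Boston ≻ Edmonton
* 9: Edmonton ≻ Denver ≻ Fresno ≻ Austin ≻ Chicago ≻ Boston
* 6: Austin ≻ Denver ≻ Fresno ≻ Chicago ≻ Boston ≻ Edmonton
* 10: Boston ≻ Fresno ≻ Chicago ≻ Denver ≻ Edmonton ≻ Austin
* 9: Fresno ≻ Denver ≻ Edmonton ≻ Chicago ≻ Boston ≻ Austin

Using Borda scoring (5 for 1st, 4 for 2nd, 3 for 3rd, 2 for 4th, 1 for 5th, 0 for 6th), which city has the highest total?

Fresno

Fresno: 8×1 + 6×4 + 10×4 + 9×3 + 6×3 + 10×4 + 9×5 = 202
Edmonton: 8×2 + 6×2 + 10×0 + 9×5 + 6×0 + 10×1 + 9×3 = 110
Denver: 8×0 + 6×3 + 10×2 + 9×4 + 6×4 + 10×2 + 9×4 = 154
Chicago: 8×4 + 6×0 + 10×3 + 9×1 + 6×2 + 10×3 + 9×2 = 131
Austin: 8×5 + 6×5 + 10×5 + 9×2 + 6×5 + 10×0 + 9×0 = 168
Boston: 8×3 + 6×1 + 10×1 + 9×0 + 6×1 + 10×5 + 9×1 = 105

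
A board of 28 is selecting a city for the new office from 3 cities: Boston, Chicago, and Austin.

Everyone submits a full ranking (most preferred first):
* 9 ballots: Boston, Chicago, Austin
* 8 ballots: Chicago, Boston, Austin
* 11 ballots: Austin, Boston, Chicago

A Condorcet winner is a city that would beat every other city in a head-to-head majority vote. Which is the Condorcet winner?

Boston vs Chicago: 20–8
Boston vs Austin: 17–11
Boston beats every other city.

Boston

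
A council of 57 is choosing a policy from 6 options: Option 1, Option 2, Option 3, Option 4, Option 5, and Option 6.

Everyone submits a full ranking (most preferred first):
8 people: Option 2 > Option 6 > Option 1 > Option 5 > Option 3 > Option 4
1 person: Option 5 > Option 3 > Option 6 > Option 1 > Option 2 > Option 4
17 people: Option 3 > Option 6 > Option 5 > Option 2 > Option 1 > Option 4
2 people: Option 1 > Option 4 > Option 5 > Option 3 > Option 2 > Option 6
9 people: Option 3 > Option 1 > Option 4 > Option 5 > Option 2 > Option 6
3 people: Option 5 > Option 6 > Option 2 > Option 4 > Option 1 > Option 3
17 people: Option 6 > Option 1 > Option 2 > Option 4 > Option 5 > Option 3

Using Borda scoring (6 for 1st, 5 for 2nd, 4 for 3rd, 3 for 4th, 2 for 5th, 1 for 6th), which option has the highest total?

Option 6

Option 1: 8×4 + 1×3 + 17×2 + 2×6 + 9×5 + 3×2 + 17×5 = 217
Option 2: 8×6 + 1×2 + 17×3 + 2×2 + 9×2 + 3×4 + 17×4 = 203
Option 3: 8×2 + 1×5 + 17×6 + 2×3 + 9×6 + 3×1 + 17×1 = 203
Option 4: 8×1 + 1×1 + 17×1 + 2×5 + 9×4 + 3×3 + 17×3 = 132
Option 5: 8×3 + 1×6 + 17×4 + 2×4 + 9×3 + 3×6 + 17×2 = 185
Option 6: 8×5 + 1×4 + 17×5 + 2×1 + 9×1 + 3×5 + 17×6 = 257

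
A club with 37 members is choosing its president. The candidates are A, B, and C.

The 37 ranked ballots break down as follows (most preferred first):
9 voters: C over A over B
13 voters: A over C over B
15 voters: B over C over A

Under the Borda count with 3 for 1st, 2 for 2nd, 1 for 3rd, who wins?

C

A: 9×2 + 13×3 + 15×1 = 72
B: 9×1 + 13×1 + 15×3 = 67
C: 9×3 + 13×2 + 15×2 = 83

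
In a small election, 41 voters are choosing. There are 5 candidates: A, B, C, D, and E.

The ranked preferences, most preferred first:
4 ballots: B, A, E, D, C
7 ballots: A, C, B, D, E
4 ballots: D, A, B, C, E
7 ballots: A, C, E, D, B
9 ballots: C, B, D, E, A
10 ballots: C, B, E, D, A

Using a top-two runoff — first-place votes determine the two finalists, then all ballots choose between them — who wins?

A

Round 1 first-place votes: A 14, B 4, C 19, D 4, E 0. C and A advance.
Runoff: C is ranked above A on 19 ballots, A above C on 22.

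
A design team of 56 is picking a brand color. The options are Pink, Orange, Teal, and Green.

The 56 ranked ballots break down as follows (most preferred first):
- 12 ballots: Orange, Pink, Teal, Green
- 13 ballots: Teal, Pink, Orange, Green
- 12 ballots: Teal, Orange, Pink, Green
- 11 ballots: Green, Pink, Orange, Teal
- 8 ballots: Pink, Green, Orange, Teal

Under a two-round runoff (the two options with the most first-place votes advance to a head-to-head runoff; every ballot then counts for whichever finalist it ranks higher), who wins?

Round 1 first-place votes: Pink 8, Orange 12, Teal 25, Green 11. Teal and Orange advance.
Runoff: Teal is ranked above Orange on 25 ballots, Orange above Teal on 31.

Orange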